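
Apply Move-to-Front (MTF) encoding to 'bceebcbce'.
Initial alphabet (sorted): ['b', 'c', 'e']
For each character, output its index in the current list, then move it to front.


MTF encoding:
'b': index 0 in ['b', 'c', 'e'] -> ['b', 'c', 'e']
'c': index 1 in ['b', 'c', 'e'] -> ['c', 'b', 'e']
'e': index 2 in ['c', 'b', 'e'] -> ['e', 'c', 'b']
'e': index 0 in ['e', 'c', 'b'] -> ['e', 'c', 'b']
'b': index 2 in ['e', 'c', 'b'] -> ['b', 'e', 'c']
'c': index 2 in ['b', 'e', 'c'] -> ['c', 'b', 'e']
'b': index 1 in ['c', 'b', 'e'] -> ['b', 'c', 'e']
'c': index 1 in ['b', 'c', 'e'] -> ['c', 'b', 'e']
'e': index 2 in ['c', 'b', 'e'] -> ['e', 'c', 'b']


Output: [0, 1, 2, 0, 2, 2, 1, 1, 2]


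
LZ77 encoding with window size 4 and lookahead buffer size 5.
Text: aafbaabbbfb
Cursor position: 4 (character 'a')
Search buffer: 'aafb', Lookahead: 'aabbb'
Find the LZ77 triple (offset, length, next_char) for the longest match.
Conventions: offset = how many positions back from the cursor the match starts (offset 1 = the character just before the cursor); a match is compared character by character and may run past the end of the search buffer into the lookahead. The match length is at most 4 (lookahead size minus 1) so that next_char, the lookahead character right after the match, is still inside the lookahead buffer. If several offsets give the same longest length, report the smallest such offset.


Try each offset into the search buffer:
  offset=1 (pos 3, char 'b'): match length 0
  offset=2 (pos 2, char 'f'): match length 0
  offset=3 (pos 1, char 'a'): match length 1
  offset=4 (pos 0, char 'a'): match length 2
Longest match has length 2 at offset 4.
next_char = character at position 4 + 2 = 6 -> 'b'

Best match: offset=4, length=2 (matching 'aa' starting at position 0)
LZ77 triple: (4, 2, 'b')


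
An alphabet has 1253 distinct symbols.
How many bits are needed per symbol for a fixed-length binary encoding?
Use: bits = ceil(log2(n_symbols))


log2(1253) = 10.2912
Bracket: 2^10 = 1024 < 1253 <= 2^11 = 2048
So ceil(log2(1253)) = 11

bits = ceil(log2(1253)) = ceil(10.2912) = 11 bits


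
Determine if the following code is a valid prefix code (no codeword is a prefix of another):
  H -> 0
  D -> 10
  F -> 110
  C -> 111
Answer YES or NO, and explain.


Checking each pair (does one codeword prefix another?):
  H='0' vs D='10': no prefix
  H='0' vs F='110': no prefix
  H='0' vs C='111': no prefix
  D='10' vs H='0': no prefix
  D='10' vs F='110': no prefix
  D='10' vs C='111': no prefix
  F='110' vs H='0': no prefix
  F='110' vs D='10': no prefix
  F='110' vs C='111': no prefix
  C='111' vs H='0': no prefix
  C='111' vs D='10': no prefix
  C='111' vs F='110': no prefix
No violation found over all pairs.

YES -- this is a valid prefix code. No codeword is a prefix of any other codeword.


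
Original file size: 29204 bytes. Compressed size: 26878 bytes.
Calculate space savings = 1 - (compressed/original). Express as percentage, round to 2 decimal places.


ratio = compressed/original = 26878/29204 = 0.920353
savings = 1 - ratio = 1 - 0.920353 = 0.079647
as a percentage: 0.079647 * 100 = 7.96%

Space savings = 1 - 26878/29204 = 7.96%


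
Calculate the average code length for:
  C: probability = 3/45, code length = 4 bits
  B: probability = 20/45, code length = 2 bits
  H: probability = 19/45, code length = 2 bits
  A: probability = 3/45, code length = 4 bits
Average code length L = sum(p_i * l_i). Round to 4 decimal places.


Weighted contributions p_i * l_i:
  C: (3/45) * 4 = 12/45
  B: (20/45) * 2 = 40/45
  H: (19/45) * 2 = 38/45
  A: (3/45) * 4 = 12/45
Sum = (12 + 40 + 38 + 12)/45 = 102/45

L = 102/45 = 2.2667 bits/symbol


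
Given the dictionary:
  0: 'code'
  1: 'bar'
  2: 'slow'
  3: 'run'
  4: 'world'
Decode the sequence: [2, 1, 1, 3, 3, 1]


Look up each index in the dictionary:
  2 -> 'slow'
  1 -> 'bar'
  1 -> 'bar'
  3 -> 'run'
  3 -> 'run'
  1 -> 'bar'

Decoded: "slow bar bar run run bar"


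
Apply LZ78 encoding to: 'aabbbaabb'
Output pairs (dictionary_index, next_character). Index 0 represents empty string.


LZ78 encoding steps:
Dictionary: {0: ''}
Step 1: w='' (idx 0), next='a' -> output (0, 'a'), add 'a' as idx 1
Step 2: w='a' (idx 1), next='b' -> output (1, 'b'), add 'ab' as idx 2
Step 3: w='' (idx 0), next='b' -> output (0, 'b'), add 'b' as idx 3
Step 4: w='b' (idx 3), next='a' -> output (3, 'a'), add 'ba' as idx 4
Step 5: w='ab' (idx 2), next='b' -> output (2, 'b'), add 'abb' as idx 5


Encoded: [(0, 'a'), (1, 'b'), (0, 'b'), (3, 'a'), (2, 'b')]


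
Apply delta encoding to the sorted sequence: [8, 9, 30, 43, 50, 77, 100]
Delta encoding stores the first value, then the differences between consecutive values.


First value: 8
Deltas:
  9 - 8 = 1
  30 - 9 = 21
  43 - 30 = 13
  50 - 43 = 7
  77 - 50 = 27
  100 - 77 = 23


Delta encoded: [8, 1, 21, 13, 7, 27, 23]


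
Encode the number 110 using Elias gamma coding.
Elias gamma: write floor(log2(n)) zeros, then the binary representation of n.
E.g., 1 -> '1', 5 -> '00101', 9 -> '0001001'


num_bits = floor(log2(110)) + 1 = 7
leading_zeros = num_bits - 1 = 6
binary(110) = 1101110

Elias gamma(110) = '000000' + '1101110' = 0000001101110 (13 bits)


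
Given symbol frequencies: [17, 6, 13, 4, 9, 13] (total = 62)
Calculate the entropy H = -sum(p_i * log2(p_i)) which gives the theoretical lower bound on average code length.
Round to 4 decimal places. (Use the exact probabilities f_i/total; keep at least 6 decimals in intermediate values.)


Per-symbol terms -p_i * log2(p_i) with p_i = f_i/62:
  p = 17/62 = 0.274194: log2(p) = -1.866733, -p*log2(p) = 0.511846
  p = 6/62 = 0.096774: log2(p) = -3.369234, -p*log2(p) = 0.326055
  p = 13/62 = 0.209677: log2(p) = -2.253757, -p*log2(p) = 0.472562
  p = 4/62 = 0.064516: log2(p) = -3.954196, -p*log2(p) = 0.255109
  p = 9/62 = 0.145161: log2(p) = -2.784271, -p*log2(p) = 0.404168
  p = 13/62 = 0.209677: log2(p) = -2.253757, -p*log2(p) = 0.472562
H = 0.511846 + 0.326055 + 0.472562 + 0.255109 + 0.404168 + 0.472562 = 2.442302

H = 2.4423 bits/symbol


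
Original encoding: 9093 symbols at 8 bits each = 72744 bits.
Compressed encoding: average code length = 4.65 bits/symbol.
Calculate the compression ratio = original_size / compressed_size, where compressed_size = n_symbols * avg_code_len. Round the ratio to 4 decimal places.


original_size = n_symbols * orig_bits = 9093 * 8 = 72744 bits
compressed_size = n_symbols * avg_code_len = 9093 * 4.65 = 42282.45 bits
ratio = original_size / compressed_size = 72744 / 42282.45 = 1.7204

Compression ratio = 1.7204


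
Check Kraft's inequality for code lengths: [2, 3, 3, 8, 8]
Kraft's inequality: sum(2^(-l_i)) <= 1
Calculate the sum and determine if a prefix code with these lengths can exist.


Sum = 2^(-2) + 2^(-3) + 2^(-3) + 2^(-8) + 2^(-8)
    = 0.25 + 0.125 + 0.125 + 0.00390625 + 0.00390625
    = 130/256 = 0.5078125
Since 0.5078125 <= 1, Kraft's inequality IS satisfied.
A prefix code with these lengths CAN exist.

Kraft sum = 0.5078125. Satisfied.


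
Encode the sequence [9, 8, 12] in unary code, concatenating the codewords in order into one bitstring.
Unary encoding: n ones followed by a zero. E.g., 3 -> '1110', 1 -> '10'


Encode each number as n ones followed by a terminating 0:
  9 -> 1111111110 (10 bits)
  8 -> 111111110 (9 bits)
  12 -> 1111111111110 (13 bits)
Total length = 10 + 9 + 13 = 32 bits.

Unary([9, 8, 12]) = 11111111101111111101111111111110 (32 bits)


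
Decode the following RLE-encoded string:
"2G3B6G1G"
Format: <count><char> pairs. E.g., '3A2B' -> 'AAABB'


Expanding each <count><char> pair:
  2G -> 'GG'
  3B -> 'BBB'
  6G -> 'GGGGGG'
  1G -> 'G'

Decoded = GGBBBGGGGGGG


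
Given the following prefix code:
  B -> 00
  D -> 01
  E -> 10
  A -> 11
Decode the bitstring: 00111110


Decoding step by step:
Bits 00 -> B
Bits 11 -> A
Bits 11 -> A
Bits 10 -> E


Decoded message: BAAE


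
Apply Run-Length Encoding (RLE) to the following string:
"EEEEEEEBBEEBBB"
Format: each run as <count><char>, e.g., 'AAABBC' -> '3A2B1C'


Scanning runs left to right:
  i=0: run of 'E' x 7 -> '7E'
  i=7: run of 'B' x 2 -> '2B'
  i=9: run of 'E' x 2 -> '2E'
  i=11: run of 'B' x 3 -> '3B'

RLE = 7E2B2E3B


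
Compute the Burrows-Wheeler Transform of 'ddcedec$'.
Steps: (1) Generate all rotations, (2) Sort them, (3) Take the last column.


Rotations (sorted):
  0: $ddcedec -> last char: c
  1: c$ddcede -> last char: e
  2: cedec$dd -> last char: d
  3: dcedec$d -> last char: d
  4: ddcedec$ -> last char: $
  5: dec$ddce -> last char: e
  6: ec$ddced -> last char: d
  7: edec$ddc -> last char: c


BWT = cedd$edc


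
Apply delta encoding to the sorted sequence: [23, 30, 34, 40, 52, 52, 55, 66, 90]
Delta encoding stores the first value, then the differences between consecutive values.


First value: 23
Deltas:
  30 - 23 = 7
  34 - 30 = 4
  40 - 34 = 6
  52 - 40 = 12
  52 - 52 = 0
  55 - 52 = 3
  66 - 55 = 11
  90 - 66 = 24


Delta encoded: [23, 7, 4, 6, 12, 0, 3, 11, 24]


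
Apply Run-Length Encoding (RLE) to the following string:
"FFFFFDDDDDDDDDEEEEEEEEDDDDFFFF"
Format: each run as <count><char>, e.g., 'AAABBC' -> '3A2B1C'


Scanning runs left to right:
  i=0: run of 'F' x 5 -> '5F'
  i=5: run of 'D' x 9 -> '9D'
  i=14: run of 'E' x 8 -> '8E'
  i=22: run of 'D' x 4 -> '4D'
  i=26: run of 'F' x 4 -> '4F'

RLE = 5F9D8E4D4F


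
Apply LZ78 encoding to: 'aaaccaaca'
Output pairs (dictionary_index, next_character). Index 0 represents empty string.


LZ78 encoding steps:
Dictionary: {0: ''}
Step 1: w='' (idx 0), next='a' -> output (0, 'a'), add 'a' as idx 1
Step 2: w='a' (idx 1), next='a' -> output (1, 'a'), add 'aa' as idx 2
Step 3: w='' (idx 0), next='c' -> output (0, 'c'), add 'c' as idx 3
Step 4: w='c' (idx 3), next='a' -> output (3, 'a'), add 'ca' as idx 4
Step 5: w='a' (idx 1), next='c' -> output (1, 'c'), add 'ac' as idx 5
Step 6: w='a' (idx 1), end of input -> output (1, '')


Encoded: [(0, 'a'), (1, 'a'), (0, 'c'), (3, 'a'), (1, 'c'), (1, '')]


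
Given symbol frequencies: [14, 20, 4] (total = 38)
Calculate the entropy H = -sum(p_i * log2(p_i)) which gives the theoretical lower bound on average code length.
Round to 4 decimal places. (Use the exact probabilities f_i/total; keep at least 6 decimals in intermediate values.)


Per-symbol terms -p_i * log2(p_i) with p_i = f_i/38:
  p = 14/38 = 0.368421: log2(p) = -1.440573, -p*log2(p) = 0.530737
  p = 20/38 = 0.526316: log2(p) = -0.925999, -p*log2(p) = 0.487368
  p = 4/38 = 0.105263: log2(p) = -3.247928, -p*log2(p) = 0.341887
H = 0.530737 + 0.487368 + 0.341887 = 1.359992

H = 1.36 bits/symbol


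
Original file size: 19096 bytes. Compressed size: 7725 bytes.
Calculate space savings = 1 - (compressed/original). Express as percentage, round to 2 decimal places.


ratio = compressed/original = 7725/19096 = 0.404535
savings = 1 - ratio = 1 - 0.404535 = 0.595465
as a percentage: 0.595465 * 100 = 59.55%

Space savings = 1 - 7725/19096 = 59.55%


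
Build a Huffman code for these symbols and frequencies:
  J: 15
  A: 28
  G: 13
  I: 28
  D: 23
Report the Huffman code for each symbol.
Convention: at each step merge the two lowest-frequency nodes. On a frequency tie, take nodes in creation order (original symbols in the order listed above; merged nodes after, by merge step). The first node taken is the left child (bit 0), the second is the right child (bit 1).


Huffman tree construction:
Step 1: Merge G(13) + J(15) = 28
Step 2: Merge D(23) + A(28) = 51
Step 3: Merge I(28) + (G+J)(28) = 56
Step 4: Merge (D+A)(51) + (I+(G+J))(56) = 107
Read each symbol's code off the tree from the root (left child = 0, right child = 1).

Codes:
  J: 111 (length 3)
  A: 01 (length 2)
  G: 110 (length 3)
  I: 10 (length 2)
  D: 00 (length 2)
Average code length: 242/107 = 2.2617 bits/symbol


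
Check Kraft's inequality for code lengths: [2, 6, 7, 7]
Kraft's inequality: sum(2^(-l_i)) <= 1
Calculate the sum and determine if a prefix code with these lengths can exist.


Sum = 2^(-2) + 2^(-6) + 2^(-7) + 2^(-7)
    = 0.25 + 0.015625 + 0.0078125 + 0.0078125
    = 36/128 = 0.28125
Since 0.28125 <= 1, Kraft's inequality IS satisfied.
A prefix code with these lengths CAN exist.

Kraft sum = 0.28125. Satisfied.


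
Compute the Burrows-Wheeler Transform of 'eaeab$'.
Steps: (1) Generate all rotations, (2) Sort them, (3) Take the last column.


Rotations (sorted):
  0: $eaeab -> last char: b
  1: ab$eae -> last char: e
  2: aeab$e -> last char: e
  3: b$eaea -> last char: a
  4: eab$ea -> last char: a
  5: eaeab$ -> last char: $


BWT = beeaa$


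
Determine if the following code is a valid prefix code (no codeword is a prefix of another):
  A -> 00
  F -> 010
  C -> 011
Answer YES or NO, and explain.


Checking each pair (does one codeword prefix another?):
  A='00' vs F='010': no prefix
  A='00' vs C='011': no prefix
  F='010' vs A='00': no prefix
  F='010' vs C='011': no prefix
  C='011' vs A='00': no prefix
  C='011' vs F='010': no prefix
No violation found over all pairs.

YES -- this is a valid prefix code. No codeword is a prefix of any other codeword.


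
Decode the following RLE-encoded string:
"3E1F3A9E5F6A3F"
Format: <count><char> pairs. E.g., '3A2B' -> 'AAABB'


Expanding each <count><char> pair:
  3E -> 'EEE'
  1F -> 'F'
  3A -> 'AAA'
  9E -> 'EEEEEEEEE'
  5F -> 'FFFFF'
  6A -> 'AAAAAA'
  3F -> 'FFF'

Decoded = EEEFAAAEEEEEEEEEFFFFFAAAAAAFFF


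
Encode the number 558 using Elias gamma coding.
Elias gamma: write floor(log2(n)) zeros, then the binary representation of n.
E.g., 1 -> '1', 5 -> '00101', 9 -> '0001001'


num_bits = floor(log2(558)) + 1 = 10
leading_zeros = num_bits - 1 = 9
binary(558) = 1000101110

Elias gamma(558) = '000000000' + '1000101110' = 0000000001000101110 (19 bits)


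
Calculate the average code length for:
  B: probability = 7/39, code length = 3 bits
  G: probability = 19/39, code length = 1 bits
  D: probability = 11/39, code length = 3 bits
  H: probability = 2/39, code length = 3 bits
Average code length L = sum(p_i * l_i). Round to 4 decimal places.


Weighted contributions p_i * l_i:
  B: (7/39) * 3 = 21/39
  G: (19/39) * 1 = 19/39
  D: (11/39) * 3 = 33/39
  H: (2/39) * 3 = 6/39
Sum = (21 + 19 + 33 + 6)/39 = 79/39

L = 79/39 = 2.0256 bits/symbol


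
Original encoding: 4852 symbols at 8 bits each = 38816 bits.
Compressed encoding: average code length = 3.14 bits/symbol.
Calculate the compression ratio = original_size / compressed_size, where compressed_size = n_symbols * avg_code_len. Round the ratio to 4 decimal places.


original_size = n_symbols * orig_bits = 4852 * 8 = 38816 bits
compressed_size = n_symbols * avg_code_len = 4852 * 3.14 = 15235.28 bits
ratio = original_size / compressed_size = 38816 / 15235.28 = 2.5478

Compression ratio = 2.5478


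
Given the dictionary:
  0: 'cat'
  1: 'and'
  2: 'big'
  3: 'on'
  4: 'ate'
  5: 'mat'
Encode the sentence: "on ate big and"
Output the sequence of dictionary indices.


Look up each word in the dictionary:
  'on' -> 3
  'ate' -> 4
  'big' -> 2
  'and' -> 1

Encoded: [3, 4, 2, 1]


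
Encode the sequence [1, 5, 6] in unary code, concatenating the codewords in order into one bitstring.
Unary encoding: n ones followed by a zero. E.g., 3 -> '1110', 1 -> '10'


Encode each number as n ones followed by a terminating 0:
  1 -> 10 (2 bits)
  5 -> 111110 (6 bits)
  6 -> 1111110 (7 bits)
Total length = 2 + 6 + 7 = 15 bits.

Unary([1, 5, 6]) = 101111101111110 (15 bits)


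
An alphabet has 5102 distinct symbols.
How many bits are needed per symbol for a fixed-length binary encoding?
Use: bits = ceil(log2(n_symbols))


log2(5102) = 12.3168
Bracket: 2^12 = 4096 < 5102 <= 2^13 = 8192
So ceil(log2(5102)) = 13

bits = ceil(log2(5102)) = ceil(12.3168) = 13 bits


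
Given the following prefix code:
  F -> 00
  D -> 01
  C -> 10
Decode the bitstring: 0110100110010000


Decoding step by step:
Bits 01 -> D
Bits 10 -> C
Bits 10 -> C
Bits 01 -> D
Bits 10 -> C
Bits 01 -> D
Bits 00 -> F
Bits 00 -> F


Decoded message: DCCDCDFF


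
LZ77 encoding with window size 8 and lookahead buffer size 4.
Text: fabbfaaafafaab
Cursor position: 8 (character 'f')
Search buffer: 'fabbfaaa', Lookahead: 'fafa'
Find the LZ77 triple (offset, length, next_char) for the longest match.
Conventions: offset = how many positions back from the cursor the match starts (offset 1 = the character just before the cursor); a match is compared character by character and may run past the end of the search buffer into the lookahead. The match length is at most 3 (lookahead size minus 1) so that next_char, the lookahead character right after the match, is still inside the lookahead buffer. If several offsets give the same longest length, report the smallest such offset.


Try each offset into the search buffer:
  offset=1 (pos 7, char 'a'): match length 0
  offset=2 (pos 6, char 'a'): match length 0
  offset=3 (pos 5, char 'a'): match length 0
  offset=4 (pos 4, char 'f'): match length 2
  offset=5 (pos 3, char 'b'): match length 0
  offset=6 (pos 2, char 'b'): match length 0
  offset=7 (pos 1, char 'a'): match length 0
  offset=8 (pos 0, char 'f'): match length 2
Longest match has length 2, found at offsets 4, 8; take the smallest, offset 4.
next_char = character at position 8 + 2 = 10 -> 'f'

Best match: offset=4, length=2 (matching 'fa' starting at position 4)
LZ77 triple: (4, 2, 'f')


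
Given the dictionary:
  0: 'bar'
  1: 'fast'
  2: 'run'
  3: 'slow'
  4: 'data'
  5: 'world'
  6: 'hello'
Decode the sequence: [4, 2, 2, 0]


Look up each index in the dictionary:
  4 -> 'data'
  2 -> 'run'
  2 -> 'run'
  0 -> 'bar'

Decoded: "data run run bar"


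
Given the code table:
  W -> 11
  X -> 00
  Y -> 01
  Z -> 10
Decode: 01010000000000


Decoding:
01 -> Y
01 -> Y
00 -> X
00 -> X
00 -> X
00 -> X
00 -> X


Result: YYXXXXX


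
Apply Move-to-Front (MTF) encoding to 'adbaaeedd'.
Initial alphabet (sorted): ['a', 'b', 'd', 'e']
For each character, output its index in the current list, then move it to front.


MTF encoding:
'a': index 0 in ['a', 'b', 'd', 'e'] -> ['a', 'b', 'd', 'e']
'd': index 2 in ['a', 'b', 'd', 'e'] -> ['d', 'a', 'b', 'e']
'b': index 2 in ['d', 'a', 'b', 'e'] -> ['b', 'd', 'a', 'e']
'a': index 2 in ['b', 'd', 'a', 'e'] -> ['a', 'b', 'd', 'e']
'a': index 0 in ['a', 'b', 'd', 'e'] -> ['a', 'b', 'd', 'e']
'e': index 3 in ['a', 'b', 'd', 'e'] -> ['e', 'a', 'b', 'd']
'e': index 0 in ['e', 'a', 'b', 'd'] -> ['e', 'a', 'b', 'd']
'd': index 3 in ['e', 'a', 'b', 'd'] -> ['d', 'e', 'a', 'b']
'd': index 0 in ['d', 'e', 'a', 'b'] -> ['d', 'e', 'a', 'b']


Output: [0, 2, 2, 2, 0, 3, 0, 3, 0]


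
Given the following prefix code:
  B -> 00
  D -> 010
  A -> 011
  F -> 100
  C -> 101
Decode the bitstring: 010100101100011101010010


Decoding step by step:
Bits 010 -> D
Bits 100 -> F
Bits 101 -> C
Bits 100 -> F
Bits 011 -> A
Bits 101 -> C
Bits 010 -> D
Bits 010 -> D


Decoded message: DFCFACDD


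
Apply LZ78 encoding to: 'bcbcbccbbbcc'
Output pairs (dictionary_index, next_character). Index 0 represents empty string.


LZ78 encoding steps:
Dictionary: {0: ''}
Step 1: w='' (idx 0), next='b' -> output (0, 'b'), add 'b' as idx 1
Step 2: w='' (idx 0), next='c' -> output (0, 'c'), add 'c' as idx 2
Step 3: w='b' (idx 1), next='c' -> output (1, 'c'), add 'bc' as idx 3
Step 4: w='bc' (idx 3), next='c' -> output (3, 'c'), add 'bcc' as idx 4
Step 5: w='b' (idx 1), next='b' -> output (1, 'b'), add 'bb' as idx 5
Step 6: w='bcc' (idx 4), end of input -> output (4, '')


Encoded: [(0, 'b'), (0, 'c'), (1, 'c'), (3, 'c'), (1, 'b'), (4, '')]


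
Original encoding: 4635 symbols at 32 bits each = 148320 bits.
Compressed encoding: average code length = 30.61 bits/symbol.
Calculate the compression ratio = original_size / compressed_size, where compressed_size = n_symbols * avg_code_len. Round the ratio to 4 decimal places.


original_size = n_symbols * orig_bits = 4635 * 32 = 148320 bits
compressed_size = n_symbols * avg_code_len = 4635 * 30.61 = 141877.35 bits
ratio = original_size / compressed_size = 148320 / 141877.35 = 1.0454

Compression ratio = 1.0454


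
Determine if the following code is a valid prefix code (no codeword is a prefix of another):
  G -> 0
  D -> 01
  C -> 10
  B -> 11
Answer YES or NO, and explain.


Checking each pair (does one codeword prefix another?):
  G='0' vs D='01': prefix -- VIOLATION

NO -- this is NOT a valid prefix code. G (0) is a prefix of D (01).


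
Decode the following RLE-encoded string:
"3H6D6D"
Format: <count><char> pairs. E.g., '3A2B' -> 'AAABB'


Expanding each <count><char> pair:
  3H -> 'HHH'
  6D -> 'DDDDDD'
  6D -> 'DDDDDD'

Decoded = HHHDDDDDDDDDDDD


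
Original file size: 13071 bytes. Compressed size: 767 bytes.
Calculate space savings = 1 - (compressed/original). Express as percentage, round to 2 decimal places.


ratio = compressed/original = 767/13071 = 0.05868
savings = 1 - ratio = 1 - 0.05868 = 0.94132
as a percentage: 0.94132 * 100 = 94.13%

Space savings = 1 - 767/13071 = 94.13%


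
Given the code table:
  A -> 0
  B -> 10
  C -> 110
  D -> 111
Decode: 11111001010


Decoding:
111 -> D
110 -> C
0 -> A
10 -> B
10 -> B


Result: DCABB


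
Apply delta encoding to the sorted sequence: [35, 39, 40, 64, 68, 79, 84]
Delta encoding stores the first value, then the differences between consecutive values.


First value: 35
Deltas:
  39 - 35 = 4
  40 - 39 = 1
  64 - 40 = 24
  68 - 64 = 4
  79 - 68 = 11
  84 - 79 = 5


Delta encoded: [35, 4, 1, 24, 4, 11, 5]


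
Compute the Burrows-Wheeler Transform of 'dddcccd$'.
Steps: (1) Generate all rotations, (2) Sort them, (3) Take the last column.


Rotations (sorted):
  0: $dddcccd -> last char: d
  1: cccd$ddd -> last char: d
  2: ccd$dddc -> last char: c
  3: cd$dddcc -> last char: c
  4: d$dddccc -> last char: c
  5: dcccd$dd -> last char: d
  6: ddcccd$d -> last char: d
  7: dddcccd$ -> last char: $


BWT = ddcccdd$


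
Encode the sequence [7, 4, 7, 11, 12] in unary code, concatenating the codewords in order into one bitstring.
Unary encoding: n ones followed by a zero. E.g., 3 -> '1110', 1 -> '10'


Encode each number as n ones followed by a terminating 0:
  7 -> 11111110 (8 bits)
  4 -> 11110 (5 bits)
  7 -> 11111110 (8 bits)
  11 -> 111111111110 (12 bits)
  12 -> 1111111111110 (13 bits)
Total length = 8 + 5 + 8 + 12 + 13 = 46 bits.

Unary([7, 4, 7, 11, 12]) = 1111111011110111111101111111111101111111111110 (46 bits)


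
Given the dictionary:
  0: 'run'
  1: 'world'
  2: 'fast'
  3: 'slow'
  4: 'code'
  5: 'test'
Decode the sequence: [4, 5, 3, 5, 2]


Look up each index in the dictionary:
  4 -> 'code'
  5 -> 'test'
  3 -> 'slow'
  5 -> 'test'
  2 -> 'fast'

Decoded: "code test slow test fast"


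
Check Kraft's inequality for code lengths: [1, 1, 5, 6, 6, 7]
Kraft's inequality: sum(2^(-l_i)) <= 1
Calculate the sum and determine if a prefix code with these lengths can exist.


Sum = 2^(-1) + 2^(-1) + 2^(-5) + 2^(-6) + 2^(-6) + 2^(-7)
    = 0.5 + 0.5 + 0.03125 + 0.015625 + 0.015625 + 0.0078125
    = 137/128 = 1.0703125
Since 1.0703125 > 1, Kraft's inequality is NOT satisfied.
A prefix code with these lengths CANNOT exist.

Kraft sum = 1.0703125. Not satisfied.


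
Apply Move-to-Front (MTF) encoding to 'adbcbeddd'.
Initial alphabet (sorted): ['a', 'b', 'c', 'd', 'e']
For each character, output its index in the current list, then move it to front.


MTF encoding:
'a': index 0 in ['a', 'b', 'c', 'd', 'e'] -> ['a', 'b', 'c', 'd', 'e']
'd': index 3 in ['a', 'b', 'c', 'd', 'e'] -> ['d', 'a', 'b', 'c', 'e']
'b': index 2 in ['d', 'a', 'b', 'c', 'e'] -> ['b', 'd', 'a', 'c', 'e']
'c': index 3 in ['b', 'd', 'a', 'c', 'e'] -> ['c', 'b', 'd', 'a', 'e']
'b': index 1 in ['c', 'b', 'd', 'a', 'e'] -> ['b', 'c', 'd', 'a', 'e']
'e': index 4 in ['b', 'c', 'd', 'a', 'e'] -> ['e', 'b', 'c', 'd', 'a']
'd': index 3 in ['e', 'b', 'c', 'd', 'a'] -> ['d', 'e', 'b', 'c', 'a']
'd': index 0 in ['d', 'e', 'b', 'c', 'a'] -> ['d', 'e', 'b', 'c', 'a']
'd': index 0 in ['d', 'e', 'b', 'c', 'a'] -> ['d', 'e', 'b', 'c', 'a']


Output: [0, 3, 2, 3, 1, 4, 3, 0, 0]


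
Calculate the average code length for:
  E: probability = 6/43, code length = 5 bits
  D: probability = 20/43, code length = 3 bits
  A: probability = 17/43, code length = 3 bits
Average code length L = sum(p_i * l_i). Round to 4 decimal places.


Weighted contributions p_i * l_i:
  E: (6/43) * 5 = 30/43
  D: (20/43) * 3 = 60/43
  A: (17/43) * 3 = 51/43
Sum = (30 + 60 + 51)/43 = 141/43

L = 141/43 = 3.2791 bits/symbol


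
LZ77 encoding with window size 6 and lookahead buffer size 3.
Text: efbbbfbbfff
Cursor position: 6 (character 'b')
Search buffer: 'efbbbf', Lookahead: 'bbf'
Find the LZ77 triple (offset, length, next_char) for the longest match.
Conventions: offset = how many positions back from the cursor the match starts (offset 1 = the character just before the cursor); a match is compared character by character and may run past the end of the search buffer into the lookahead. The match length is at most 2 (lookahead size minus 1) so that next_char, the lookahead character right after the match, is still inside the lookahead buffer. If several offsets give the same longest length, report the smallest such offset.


Try each offset into the search buffer:
  offset=1 (pos 5, char 'f'): match length 0
  offset=2 (pos 4, char 'b'): match length 1
  offset=3 (pos 3, char 'b'): match length 2
  offset=4 (pos 2, char 'b'): match length 2
  offset=5 (pos 1, char 'f'): match length 0
  offset=6 (pos 0, char 'e'): match length 0
Longest match has length 2, found at offsets 3, 4; take the smallest, offset 3.
next_char = character at position 6 + 2 = 8 -> 'f'

Best match: offset=3, length=2 (matching 'bb' starting at position 3)
LZ77 triple: (3, 2, 'f')


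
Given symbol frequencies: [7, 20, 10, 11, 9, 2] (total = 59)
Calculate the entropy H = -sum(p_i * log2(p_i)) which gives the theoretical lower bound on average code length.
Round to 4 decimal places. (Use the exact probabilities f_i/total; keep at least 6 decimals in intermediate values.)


Per-symbol terms -p_i * log2(p_i) with p_i = f_i/59:
  p = 7/59 = 0.118644: log2(p) = -3.075288, -p*log2(p) = 0.364865
  p = 20/59 = 0.338983: log2(p) = -1.560715, -p*log2(p) = 0.529056
  p = 10/59 = 0.169492: log2(p) = -2.560715, -p*log2(p) = 0.434019
  p = 11/59 = 0.186441: log2(p) = -2.423211, -p*log2(p) = 0.451785
  p = 9/59 = 0.152542: log2(p) = -2.712718, -p*log2(p) = 0.413804
  p = 2/59 = 0.033898: log2(p) = -4.882643, -p*log2(p) = 0.165513
H = 0.364865 + 0.529056 + 0.434019 + 0.451785 + 0.413804 + 0.165513 = 2.359042

H = 2.359 bits/symbol


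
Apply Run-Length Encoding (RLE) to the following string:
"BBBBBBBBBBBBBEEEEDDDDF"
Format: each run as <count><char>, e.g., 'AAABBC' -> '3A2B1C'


Scanning runs left to right:
  i=0: run of 'B' x 13 -> '13B'
  i=13: run of 'E' x 4 -> '4E'
  i=17: run of 'D' x 4 -> '4D'
  i=21: run of 'F' x 1 -> '1F'

RLE = 13B4E4D1F


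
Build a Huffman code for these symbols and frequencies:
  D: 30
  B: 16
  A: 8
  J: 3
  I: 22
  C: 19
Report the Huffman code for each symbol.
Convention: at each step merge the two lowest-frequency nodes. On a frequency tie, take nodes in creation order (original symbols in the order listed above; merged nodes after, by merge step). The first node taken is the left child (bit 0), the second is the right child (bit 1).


Huffman tree construction:
Step 1: Merge J(3) + A(8) = 11
Step 2: Merge (J+A)(11) + B(16) = 27
Step 3: Merge C(19) + I(22) = 41
Step 4: Merge ((J+A)+B)(27) + D(30) = 57
Step 5: Merge (C+I)(41) + (((J+A)+B)+D)(57) = 98
Read each symbol's code off the tree from the root (left child = 0, right child = 1).

Codes:
  D: 11 (length 2)
  B: 101 (length 3)
  A: 1001 (length 4)
  J: 1000 (length 4)
  I: 01 (length 2)
  C: 00 (length 2)
Average code length: 234/98 = 2.3878 bits/symbol


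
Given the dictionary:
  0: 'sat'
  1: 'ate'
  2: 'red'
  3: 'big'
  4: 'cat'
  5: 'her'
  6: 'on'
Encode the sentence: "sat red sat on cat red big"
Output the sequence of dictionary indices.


Look up each word in the dictionary:
  'sat' -> 0
  'red' -> 2
  'sat' -> 0
  'on' -> 6
  'cat' -> 4
  'red' -> 2
  'big' -> 3

Encoded: [0, 2, 0, 6, 4, 2, 3]


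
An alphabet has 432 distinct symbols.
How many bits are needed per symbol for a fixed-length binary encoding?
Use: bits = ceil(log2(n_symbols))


log2(432) = 8.7549
Bracket: 2^8 = 256 < 432 <= 2^9 = 512
So ceil(log2(432)) = 9

bits = ceil(log2(432)) = ceil(8.7549) = 9 bits


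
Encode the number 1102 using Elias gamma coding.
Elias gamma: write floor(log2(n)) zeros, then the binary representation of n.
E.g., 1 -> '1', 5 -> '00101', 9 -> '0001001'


num_bits = floor(log2(1102)) + 1 = 11
leading_zeros = num_bits - 1 = 10
binary(1102) = 10001001110

Elias gamma(1102) = '0000000000' + '10001001110' = 000000000010001001110 (21 bits)


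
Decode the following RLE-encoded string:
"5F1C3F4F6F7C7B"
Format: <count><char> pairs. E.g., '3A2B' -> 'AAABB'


Expanding each <count><char> pair:
  5F -> 'FFFFF'
  1C -> 'C'
  3F -> 'FFF'
  4F -> 'FFFF'
  6F -> 'FFFFFF'
  7C -> 'CCCCCCC'
  7B -> 'BBBBBBB'

Decoded = FFFFFCFFFFFFFFFFFFFCCCCCCCBBBBBBB


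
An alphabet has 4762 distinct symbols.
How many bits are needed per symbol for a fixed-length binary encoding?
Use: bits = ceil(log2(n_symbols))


log2(4762) = 12.2174
Bracket: 2^12 = 4096 < 4762 <= 2^13 = 8192
So ceil(log2(4762)) = 13

bits = ceil(log2(4762)) = ceil(12.2174) = 13 bits


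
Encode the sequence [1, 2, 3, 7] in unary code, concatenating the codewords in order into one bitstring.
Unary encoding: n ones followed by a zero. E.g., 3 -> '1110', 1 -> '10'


Encode each number as n ones followed by a terminating 0:
  1 -> 10 (2 bits)
  2 -> 110 (3 bits)
  3 -> 1110 (4 bits)
  7 -> 11111110 (8 bits)
Total length = 2 + 3 + 4 + 8 = 17 bits.

Unary([1, 2, 3, 7]) = 10110111011111110 (17 bits)


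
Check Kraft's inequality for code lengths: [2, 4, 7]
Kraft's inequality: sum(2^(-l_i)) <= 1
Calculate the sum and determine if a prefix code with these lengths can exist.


Sum = 2^(-2) + 2^(-4) + 2^(-7)
    = 0.25 + 0.0625 + 0.0078125
    = 41/128 = 0.3203125
Since 0.3203125 <= 1, Kraft's inequality IS satisfied.
A prefix code with these lengths CAN exist.

Kraft sum = 0.3203125. Satisfied.


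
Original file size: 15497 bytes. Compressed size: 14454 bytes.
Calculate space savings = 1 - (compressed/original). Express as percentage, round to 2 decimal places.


ratio = compressed/original = 14454/15497 = 0.932697
savings = 1 - ratio = 1 - 0.932697 = 0.067303
as a percentage: 0.067303 * 100 = 6.73%

Space savings = 1 - 14454/15497 = 6.73%


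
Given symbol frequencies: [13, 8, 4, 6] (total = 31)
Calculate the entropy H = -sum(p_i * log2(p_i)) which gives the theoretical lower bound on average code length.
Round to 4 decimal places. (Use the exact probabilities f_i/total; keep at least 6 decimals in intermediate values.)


Per-symbol terms -p_i * log2(p_i) with p_i = f_i/31:
  p = 13/31 = 0.419355: log2(p) = -1.253757, -p*log2(p) = 0.525769
  p = 8/31 = 0.258065: log2(p) = -1.954196, -p*log2(p) = 0.504309
  p = 4/31 = 0.129032: log2(p) = -2.954196, -p*log2(p) = 0.381187
  p = 6/31 = 0.193548: log2(p) = -2.369234, -p*log2(p) = 0.458561
H = 0.525769 + 0.504309 + 0.381187 + 0.458561 = 1.869826

H = 1.8698 bits/symbol


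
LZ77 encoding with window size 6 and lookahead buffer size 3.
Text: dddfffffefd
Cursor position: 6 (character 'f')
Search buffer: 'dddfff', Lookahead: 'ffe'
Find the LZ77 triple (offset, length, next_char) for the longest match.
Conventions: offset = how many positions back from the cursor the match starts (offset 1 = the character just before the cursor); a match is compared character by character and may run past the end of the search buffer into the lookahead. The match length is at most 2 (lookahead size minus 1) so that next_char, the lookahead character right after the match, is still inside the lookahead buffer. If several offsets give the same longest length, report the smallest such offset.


Try each offset into the search buffer:
  offset=1 (pos 5, char 'f'): match length 2
  offset=2 (pos 4, char 'f'): match length 2
  offset=3 (pos 3, char 'f'): match length 2
  offset=4 (pos 2, char 'd'): match length 0
  offset=5 (pos 1, char 'd'): match length 0
  offset=6 (pos 0, char 'd'): match length 0
Longest match has length 2, found at offsets 1, 2, 3; take the smallest, offset 1.
next_char = character at position 6 + 2 = 8 -> 'e'

Best match: offset=1, length=2 (matching 'ff' starting at position 5)
LZ77 triple: (1, 2, 'e')


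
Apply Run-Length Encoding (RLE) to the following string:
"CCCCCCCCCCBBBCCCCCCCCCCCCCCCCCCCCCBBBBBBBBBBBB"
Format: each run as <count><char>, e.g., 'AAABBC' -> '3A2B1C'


Scanning runs left to right:
  i=0: run of 'C' x 10 -> '10C'
  i=10: run of 'B' x 3 -> '3B'
  i=13: run of 'C' x 21 -> '21C'
  i=34: run of 'B' x 12 -> '12B'

RLE = 10C3B21C12B


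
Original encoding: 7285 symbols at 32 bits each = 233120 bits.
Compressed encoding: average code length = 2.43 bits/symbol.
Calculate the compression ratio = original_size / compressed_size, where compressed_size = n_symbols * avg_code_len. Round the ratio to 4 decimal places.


original_size = n_symbols * orig_bits = 7285 * 32 = 233120 bits
compressed_size = n_symbols * avg_code_len = 7285 * 2.43 = 17702.55 bits
ratio = original_size / compressed_size = 233120 / 17702.55 = 13.1687

Compression ratio = 13.1687


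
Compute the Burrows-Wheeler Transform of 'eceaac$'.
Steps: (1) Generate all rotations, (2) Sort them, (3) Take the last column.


Rotations (sorted):
  0: $eceaac -> last char: c
  1: aac$ece -> last char: e
  2: ac$ecea -> last char: a
  3: c$eceaa -> last char: a
  4: ceaac$e -> last char: e
  5: eaac$ec -> last char: c
  6: eceaac$ -> last char: $


BWT = ceaaec$


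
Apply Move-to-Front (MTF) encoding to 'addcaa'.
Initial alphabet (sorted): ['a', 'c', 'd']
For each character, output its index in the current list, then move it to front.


MTF encoding:
'a': index 0 in ['a', 'c', 'd'] -> ['a', 'c', 'd']
'd': index 2 in ['a', 'c', 'd'] -> ['d', 'a', 'c']
'd': index 0 in ['d', 'a', 'c'] -> ['d', 'a', 'c']
'c': index 2 in ['d', 'a', 'c'] -> ['c', 'd', 'a']
'a': index 2 in ['c', 'd', 'a'] -> ['a', 'c', 'd']
'a': index 0 in ['a', 'c', 'd'] -> ['a', 'c', 'd']


Output: [0, 2, 0, 2, 2, 0]


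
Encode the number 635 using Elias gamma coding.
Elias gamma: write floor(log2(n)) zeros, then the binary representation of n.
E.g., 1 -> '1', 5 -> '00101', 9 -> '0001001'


num_bits = floor(log2(635)) + 1 = 10
leading_zeros = num_bits - 1 = 9
binary(635) = 1001111011

Elias gamma(635) = '000000000' + '1001111011' = 0000000001001111011 (19 bits)


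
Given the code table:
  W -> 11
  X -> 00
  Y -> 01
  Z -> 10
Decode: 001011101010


Decoding:
00 -> X
10 -> Z
11 -> W
10 -> Z
10 -> Z
10 -> Z


Result: XZWZZZ


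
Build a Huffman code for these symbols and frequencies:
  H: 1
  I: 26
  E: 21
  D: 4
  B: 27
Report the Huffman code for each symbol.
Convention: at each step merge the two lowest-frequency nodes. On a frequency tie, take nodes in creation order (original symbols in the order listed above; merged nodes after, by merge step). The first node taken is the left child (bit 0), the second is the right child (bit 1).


Huffman tree construction:
Step 1: Merge H(1) + D(4) = 5
Step 2: Merge (H+D)(5) + E(21) = 26
Step 3: Merge I(26) + ((H+D)+E)(26) = 52
Step 4: Merge B(27) + (I+((H+D)+E))(52) = 79
Read each symbol's code off the tree from the root (left child = 0, right child = 1).

Codes:
  H: 1100 (length 4)
  I: 10 (length 2)
  E: 111 (length 3)
  D: 1101 (length 4)
  B: 0 (length 1)
Average code length: 162/79 = 2.0506 bits/symbol


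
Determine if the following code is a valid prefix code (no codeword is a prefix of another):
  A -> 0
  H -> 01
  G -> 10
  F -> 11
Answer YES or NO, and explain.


Checking each pair (does one codeword prefix another?):
  A='0' vs H='01': prefix -- VIOLATION

NO -- this is NOT a valid prefix code. A (0) is a prefix of H (01).


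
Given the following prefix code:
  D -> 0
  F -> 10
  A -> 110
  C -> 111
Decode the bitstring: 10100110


Decoding step by step:
Bits 10 -> F
Bits 10 -> F
Bits 0 -> D
Bits 110 -> A


Decoded message: FFDA


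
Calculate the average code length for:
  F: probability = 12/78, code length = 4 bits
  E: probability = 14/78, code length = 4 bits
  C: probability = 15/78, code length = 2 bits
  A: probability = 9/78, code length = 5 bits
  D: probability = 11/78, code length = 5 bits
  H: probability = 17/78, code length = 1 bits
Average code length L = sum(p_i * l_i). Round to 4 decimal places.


Weighted contributions p_i * l_i:
  F: (12/78) * 4 = 48/78
  E: (14/78) * 4 = 56/78
  C: (15/78) * 2 = 30/78
  A: (9/78) * 5 = 45/78
  D: (11/78) * 5 = 55/78
  H: (17/78) * 1 = 17/78
Sum = (48 + 56 + 30 + 45 + 55 + 17)/78 = 251/78

L = 251/78 = 3.2179 bits/symbol


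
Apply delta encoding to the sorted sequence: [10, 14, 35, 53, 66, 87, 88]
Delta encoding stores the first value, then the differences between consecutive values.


First value: 10
Deltas:
  14 - 10 = 4
  35 - 14 = 21
  53 - 35 = 18
  66 - 53 = 13
  87 - 66 = 21
  88 - 87 = 1


Delta encoded: [10, 4, 21, 18, 13, 21, 1]


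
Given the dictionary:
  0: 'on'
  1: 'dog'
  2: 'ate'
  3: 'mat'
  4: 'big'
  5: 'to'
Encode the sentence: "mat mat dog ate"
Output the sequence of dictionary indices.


Look up each word in the dictionary:
  'mat' -> 3
  'mat' -> 3
  'dog' -> 1
  'ate' -> 2

Encoded: [3, 3, 1, 2]


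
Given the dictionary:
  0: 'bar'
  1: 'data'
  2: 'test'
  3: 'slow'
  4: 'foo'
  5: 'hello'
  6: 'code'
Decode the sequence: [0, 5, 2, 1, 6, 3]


Look up each index in the dictionary:
  0 -> 'bar'
  5 -> 'hello'
  2 -> 'test'
  1 -> 'data'
  6 -> 'code'
  3 -> 'slow'

Decoded: "bar hello test data code slow"


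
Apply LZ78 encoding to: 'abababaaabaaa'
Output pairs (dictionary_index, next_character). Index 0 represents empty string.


LZ78 encoding steps:
Dictionary: {0: ''}
Step 1: w='' (idx 0), next='a' -> output (0, 'a'), add 'a' as idx 1
Step 2: w='' (idx 0), next='b' -> output (0, 'b'), add 'b' as idx 2
Step 3: w='a' (idx 1), next='b' -> output (1, 'b'), add 'ab' as idx 3
Step 4: w='ab' (idx 3), next='a' -> output (3, 'a'), add 'aba' as idx 4
Step 5: w='a' (idx 1), next='a' -> output (1, 'a'), add 'aa' as idx 5
Step 6: w='b' (idx 2), next='a' -> output (2, 'a'), add 'ba' as idx 6
Step 7: w='aa' (idx 5), end of input -> output (5, '')


Encoded: [(0, 'a'), (0, 'b'), (1, 'b'), (3, 'a'), (1, 'a'), (2, 'a'), (5, '')]


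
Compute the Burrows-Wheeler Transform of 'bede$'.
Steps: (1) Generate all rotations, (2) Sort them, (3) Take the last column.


Rotations (sorted):
  0: $bede -> last char: e
  1: bede$ -> last char: $
  2: de$be -> last char: e
  3: e$bed -> last char: d
  4: ede$b -> last char: b


BWT = e$edb


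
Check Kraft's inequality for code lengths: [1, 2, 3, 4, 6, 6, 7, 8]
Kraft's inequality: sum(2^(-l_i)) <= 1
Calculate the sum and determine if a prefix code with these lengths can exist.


Sum = 2^(-1) + 2^(-2) + 2^(-3) + 2^(-4) + 2^(-6) + 2^(-6) + 2^(-7) + 2^(-8)
    = 0.5 + 0.25 + 0.125 + 0.0625 + 0.015625 + 0.015625 + 0.0078125 + 0.00390625
    = 251/256 = 0.98046875
Since 0.98046875 <= 1, Kraft's inequality IS satisfied.
A prefix code with these lengths CAN exist.

Kraft sum = 0.98046875. Satisfied.


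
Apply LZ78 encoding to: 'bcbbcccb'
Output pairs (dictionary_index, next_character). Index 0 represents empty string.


LZ78 encoding steps:
Dictionary: {0: ''}
Step 1: w='' (idx 0), next='b' -> output (0, 'b'), add 'b' as idx 1
Step 2: w='' (idx 0), next='c' -> output (0, 'c'), add 'c' as idx 2
Step 3: w='b' (idx 1), next='b' -> output (1, 'b'), add 'bb' as idx 3
Step 4: w='c' (idx 2), next='c' -> output (2, 'c'), add 'cc' as idx 4
Step 5: w='c' (idx 2), next='b' -> output (2, 'b'), add 'cb' as idx 5


Encoded: [(0, 'b'), (0, 'c'), (1, 'b'), (2, 'c'), (2, 'b')]


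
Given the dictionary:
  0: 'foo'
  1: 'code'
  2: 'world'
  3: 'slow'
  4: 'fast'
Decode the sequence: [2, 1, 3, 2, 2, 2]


Look up each index in the dictionary:
  2 -> 'world'
  1 -> 'code'
  3 -> 'slow'
  2 -> 'world'
  2 -> 'world'
  2 -> 'world'

Decoded: "world code slow world world world"
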